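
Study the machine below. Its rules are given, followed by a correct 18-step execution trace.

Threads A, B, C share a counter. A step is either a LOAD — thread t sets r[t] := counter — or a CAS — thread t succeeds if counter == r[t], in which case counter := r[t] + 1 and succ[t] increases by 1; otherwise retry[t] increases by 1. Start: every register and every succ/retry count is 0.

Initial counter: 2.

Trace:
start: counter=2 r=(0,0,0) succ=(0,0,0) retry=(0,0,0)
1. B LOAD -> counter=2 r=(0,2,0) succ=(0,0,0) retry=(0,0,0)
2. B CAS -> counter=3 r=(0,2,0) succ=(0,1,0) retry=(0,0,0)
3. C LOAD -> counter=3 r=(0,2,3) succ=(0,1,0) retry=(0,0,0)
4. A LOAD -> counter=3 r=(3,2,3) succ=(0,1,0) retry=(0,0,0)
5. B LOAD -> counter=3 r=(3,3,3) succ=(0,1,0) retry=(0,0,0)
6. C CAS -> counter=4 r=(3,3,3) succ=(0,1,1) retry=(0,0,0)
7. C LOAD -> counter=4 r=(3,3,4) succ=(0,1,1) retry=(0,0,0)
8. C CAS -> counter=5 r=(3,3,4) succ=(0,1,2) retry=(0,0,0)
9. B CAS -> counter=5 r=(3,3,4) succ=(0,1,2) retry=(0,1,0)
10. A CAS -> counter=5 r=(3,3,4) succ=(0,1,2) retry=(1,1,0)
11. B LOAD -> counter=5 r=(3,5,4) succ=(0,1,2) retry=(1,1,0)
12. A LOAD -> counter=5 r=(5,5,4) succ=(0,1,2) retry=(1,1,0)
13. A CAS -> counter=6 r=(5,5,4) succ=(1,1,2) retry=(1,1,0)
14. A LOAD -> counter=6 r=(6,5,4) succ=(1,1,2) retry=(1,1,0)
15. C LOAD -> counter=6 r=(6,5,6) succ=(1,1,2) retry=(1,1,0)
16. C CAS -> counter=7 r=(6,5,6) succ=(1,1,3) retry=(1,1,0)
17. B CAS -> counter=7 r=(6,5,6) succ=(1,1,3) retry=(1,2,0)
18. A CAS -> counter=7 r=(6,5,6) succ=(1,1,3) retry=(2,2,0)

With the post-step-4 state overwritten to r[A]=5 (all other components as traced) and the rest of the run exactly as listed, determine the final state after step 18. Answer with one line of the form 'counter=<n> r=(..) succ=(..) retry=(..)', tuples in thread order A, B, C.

state after step 4 := counter=3 r=(5,2,3) succ=(0,1,0) retry=(0,0,0)
5. B LOAD -> counter=3 r=(5,3,3) succ=(0,1,0) retry=(0,0,0)
6. C CAS -> counter=4 r=(5,3,3) succ=(0,1,1) retry=(0,0,0)
7. C LOAD -> counter=4 r=(5,3,4) succ=(0,1,1) retry=(0,0,0)
8. C CAS -> counter=5 r=(5,3,4) succ=(0,1,2) retry=(0,0,0)
9. B CAS -> counter=5 r=(5,3,4) succ=(0,1,2) retry=(0,1,0)
10. A CAS -> counter=6 r=(5,3,4) succ=(1,1,2) retry=(0,1,0)
11. B LOAD -> counter=6 r=(5,6,4) succ=(1,1,2) retry=(0,1,0)
12. A LOAD -> counter=6 r=(6,6,4) succ=(1,1,2) retry=(0,1,0)
13. A CAS -> counter=7 r=(6,6,4) succ=(2,1,2) retry=(0,1,0)
14. A LOAD -> counter=7 r=(7,6,4) succ=(2,1,2) retry=(0,1,0)
15. C LOAD -> counter=7 r=(7,6,7) succ=(2,1,2) retry=(0,1,0)
16. C CAS -> counter=8 r=(7,6,7) succ=(2,1,3) retry=(0,1,0)
17. B CAS -> counter=8 r=(7,6,7) succ=(2,1,3) retry=(0,2,0)
18. A CAS -> counter=8 r=(7,6,7) succ=(2,1,3) retry=(1,2,0)

counter=8 r=(7,6,7) succ=(2,1,3) retry=(1,2,0)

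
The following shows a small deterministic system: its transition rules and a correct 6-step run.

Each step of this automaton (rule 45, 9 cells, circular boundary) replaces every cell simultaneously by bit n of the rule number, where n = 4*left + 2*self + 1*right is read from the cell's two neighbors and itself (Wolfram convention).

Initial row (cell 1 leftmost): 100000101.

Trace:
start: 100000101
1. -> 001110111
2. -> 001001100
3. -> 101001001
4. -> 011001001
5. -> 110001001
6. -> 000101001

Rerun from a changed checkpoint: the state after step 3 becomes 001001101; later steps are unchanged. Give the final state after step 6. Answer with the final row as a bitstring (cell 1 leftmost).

101001000

state after step 3 := 001001101
4. -> 001001011
5. -> 001001110
6. -> 101001000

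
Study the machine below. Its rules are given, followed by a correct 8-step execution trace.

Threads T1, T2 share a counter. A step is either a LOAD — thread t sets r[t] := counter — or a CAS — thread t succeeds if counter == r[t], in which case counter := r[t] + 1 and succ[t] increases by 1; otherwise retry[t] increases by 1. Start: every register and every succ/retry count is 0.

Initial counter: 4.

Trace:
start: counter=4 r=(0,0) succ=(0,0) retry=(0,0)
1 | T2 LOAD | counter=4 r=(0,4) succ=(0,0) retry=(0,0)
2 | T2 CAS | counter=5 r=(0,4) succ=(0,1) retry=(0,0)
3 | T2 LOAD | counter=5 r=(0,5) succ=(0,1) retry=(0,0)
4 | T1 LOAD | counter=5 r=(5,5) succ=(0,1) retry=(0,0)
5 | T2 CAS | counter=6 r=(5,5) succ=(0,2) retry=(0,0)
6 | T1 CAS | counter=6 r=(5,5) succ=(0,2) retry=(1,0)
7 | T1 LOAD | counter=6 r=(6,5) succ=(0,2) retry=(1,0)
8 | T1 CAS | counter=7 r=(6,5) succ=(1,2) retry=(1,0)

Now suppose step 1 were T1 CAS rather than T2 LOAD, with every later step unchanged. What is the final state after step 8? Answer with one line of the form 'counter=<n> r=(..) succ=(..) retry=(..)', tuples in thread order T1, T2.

counter=6 r=(5,4) succ=(1,1) retry=(2,1)

(re-executing from step 1 with the substitution; state before step 1: counter=4 r=(0,0) succ=(0,0) retry=(0,0))
1 | T1 CAS | counter=4 r=(0,0) succ=(0,0) retry=(1,0)
2 | T2 CAS | counter=4 r=(0,0) succ=(0,0) retry=(1,1)
3 | T2 LOAD | counter=4 r=(0,4) succ=(0,0) retry=(1,1)
4 | T1 LOAD | counter=4 r=(4,4) succ=(0,0) retry=(1,1)
5 | T2 CAS | counter=5 r=(4,4) succ=(0,1) retry=(1,1)
6 | T1 CAS | counter=5 r=(4,4) succ=(0,1) retry=(2,1)
7 | T1 LOAD | counter=5 r=(5,4) succ=(0,1) retry=(2,1)
8 | T1 CAS | counter=6 r=(5,4) succ=(1,1) retry=(2,1)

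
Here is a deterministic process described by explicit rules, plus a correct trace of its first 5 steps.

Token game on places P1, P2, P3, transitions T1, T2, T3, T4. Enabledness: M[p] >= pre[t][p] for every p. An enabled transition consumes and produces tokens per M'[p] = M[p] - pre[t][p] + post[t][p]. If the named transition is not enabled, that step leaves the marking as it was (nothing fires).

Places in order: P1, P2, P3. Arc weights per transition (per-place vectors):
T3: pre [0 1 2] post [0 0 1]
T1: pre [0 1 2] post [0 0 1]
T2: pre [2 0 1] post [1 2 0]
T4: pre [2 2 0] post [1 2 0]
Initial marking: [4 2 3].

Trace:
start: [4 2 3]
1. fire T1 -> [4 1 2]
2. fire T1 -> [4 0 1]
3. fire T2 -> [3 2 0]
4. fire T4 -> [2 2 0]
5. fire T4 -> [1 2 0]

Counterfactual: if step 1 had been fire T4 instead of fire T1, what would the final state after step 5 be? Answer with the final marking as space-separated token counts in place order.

(re-executing from step 1 with the substitution; state before step 1: [4 2 3])
1. fire T4 -> [3 2 3]
2. fire T1 -> [3 1 2]
3. fire T2 -> [2 3 1]
4. fire T4 -> [1 3 1]
5. fire T4 -> [1 3 1]

1 3 1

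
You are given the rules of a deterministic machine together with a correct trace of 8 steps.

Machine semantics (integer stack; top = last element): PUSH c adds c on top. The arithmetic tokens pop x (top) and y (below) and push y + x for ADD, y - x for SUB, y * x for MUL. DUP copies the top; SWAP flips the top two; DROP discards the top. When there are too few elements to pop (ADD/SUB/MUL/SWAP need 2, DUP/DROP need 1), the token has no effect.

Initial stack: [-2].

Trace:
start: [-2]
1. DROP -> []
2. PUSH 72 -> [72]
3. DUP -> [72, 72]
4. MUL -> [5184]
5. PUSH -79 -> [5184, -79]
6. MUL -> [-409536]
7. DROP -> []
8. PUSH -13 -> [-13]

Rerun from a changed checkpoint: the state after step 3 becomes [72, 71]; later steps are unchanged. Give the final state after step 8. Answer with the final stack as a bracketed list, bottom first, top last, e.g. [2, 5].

[-13]

state after step 3 := [72, 71]
4. MUL -> [5112]
5. PUSH -79 -> [5112, -79]
6. MUL -> [-403848]
7. DROP -> []
8. PUSH -13 -> [-13]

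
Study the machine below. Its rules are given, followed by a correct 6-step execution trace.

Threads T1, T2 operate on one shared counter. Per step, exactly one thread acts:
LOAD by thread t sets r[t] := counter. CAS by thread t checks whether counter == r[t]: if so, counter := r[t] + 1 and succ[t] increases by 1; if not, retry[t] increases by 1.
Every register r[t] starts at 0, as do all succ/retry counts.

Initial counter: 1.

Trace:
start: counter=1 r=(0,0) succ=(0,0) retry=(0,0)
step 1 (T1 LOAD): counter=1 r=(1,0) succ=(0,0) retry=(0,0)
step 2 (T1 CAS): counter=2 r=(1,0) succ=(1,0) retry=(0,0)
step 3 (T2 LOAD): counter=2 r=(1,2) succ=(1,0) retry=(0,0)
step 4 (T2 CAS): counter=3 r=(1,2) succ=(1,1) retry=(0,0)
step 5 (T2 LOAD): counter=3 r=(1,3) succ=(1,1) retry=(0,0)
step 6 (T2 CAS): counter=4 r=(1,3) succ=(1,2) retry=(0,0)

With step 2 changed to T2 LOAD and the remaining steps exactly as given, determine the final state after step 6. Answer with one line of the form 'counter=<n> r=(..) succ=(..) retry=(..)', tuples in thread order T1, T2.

counter=3 r=(1,2) succ=(0,2) retry=(0,0)

(re-executing from step 2 with the substitution; state before step 2: counter=1 r=(1,0) succ=(0,0) retry=(0,0))
step 2 (T2 LOAD): counter=1 r=(1,1) succ=(0,0) retry=(0,0)
step 3 (T2 LOAD): counter=1 r=(1,1) succ=(0,0) retry=(0,0)
step 4 (T2 CAS): counter=2 r=(1,1) succ=(0,1) retry=(0,0)
step 5 (T2 LOAD): counter=2 r=(1,2) succ=(0,1) retry=(0,0)
step 6 (T2 CAS): counter=3 r=(1,2) succ=(0,2) retry=(0,0)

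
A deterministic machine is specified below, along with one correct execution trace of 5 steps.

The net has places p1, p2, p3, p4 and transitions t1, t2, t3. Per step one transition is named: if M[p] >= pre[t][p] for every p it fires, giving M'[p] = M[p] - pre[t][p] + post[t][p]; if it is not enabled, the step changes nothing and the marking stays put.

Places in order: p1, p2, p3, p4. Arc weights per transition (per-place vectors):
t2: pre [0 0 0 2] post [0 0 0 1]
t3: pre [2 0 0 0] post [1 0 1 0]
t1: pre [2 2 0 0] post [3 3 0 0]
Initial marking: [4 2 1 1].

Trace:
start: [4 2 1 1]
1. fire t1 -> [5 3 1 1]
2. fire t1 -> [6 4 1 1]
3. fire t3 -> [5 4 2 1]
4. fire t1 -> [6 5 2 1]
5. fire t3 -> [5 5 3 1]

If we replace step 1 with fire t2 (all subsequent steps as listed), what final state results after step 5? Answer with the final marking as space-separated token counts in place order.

4 4 3 1

(re-executing from step 1 with the substitution; state before step 1: [4 2 1 1])
1. fire t2 -> [4 2 1 1]
2. fire t1 -> [5 3 1 1]
3. fire t3 -> [4 3 2 1]
4. fire t1 -> [5 4 2 1]
5. fire t3 -> [4 4 3 1]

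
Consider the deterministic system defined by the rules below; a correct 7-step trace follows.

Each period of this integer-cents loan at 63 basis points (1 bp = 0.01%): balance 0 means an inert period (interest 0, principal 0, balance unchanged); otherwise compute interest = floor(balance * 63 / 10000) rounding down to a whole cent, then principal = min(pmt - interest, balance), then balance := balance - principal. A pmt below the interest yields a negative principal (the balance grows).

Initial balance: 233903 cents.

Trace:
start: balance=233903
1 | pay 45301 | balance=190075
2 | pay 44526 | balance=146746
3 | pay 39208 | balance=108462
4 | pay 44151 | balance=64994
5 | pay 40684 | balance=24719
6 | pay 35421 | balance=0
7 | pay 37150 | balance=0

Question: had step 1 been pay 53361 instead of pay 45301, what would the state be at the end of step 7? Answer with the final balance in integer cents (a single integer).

0

(re-executing from step 1 with the substitution; state before step 1: balance=233903)
1 | pay 53361 | balance=182015
2 | pay 44526 | balance=138635
3 | pay 39208 | balance=100300
4 | pay 44151 | balance=56780
5 | pay 40684 | balance=16453
6 | pay 35421 | balance=0
7 | pay 37150 | balance=0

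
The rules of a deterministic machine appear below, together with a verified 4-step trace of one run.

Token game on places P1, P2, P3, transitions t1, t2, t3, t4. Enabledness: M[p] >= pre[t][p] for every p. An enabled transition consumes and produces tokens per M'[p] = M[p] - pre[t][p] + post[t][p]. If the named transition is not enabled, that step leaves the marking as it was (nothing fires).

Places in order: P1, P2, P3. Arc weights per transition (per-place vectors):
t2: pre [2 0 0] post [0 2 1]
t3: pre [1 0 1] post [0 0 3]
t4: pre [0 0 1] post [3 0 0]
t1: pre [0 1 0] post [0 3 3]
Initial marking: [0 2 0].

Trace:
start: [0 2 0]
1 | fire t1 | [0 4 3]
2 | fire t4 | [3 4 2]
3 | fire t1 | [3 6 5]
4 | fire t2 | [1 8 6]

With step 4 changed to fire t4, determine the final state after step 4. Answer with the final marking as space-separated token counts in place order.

6 6 4

(re-executing from step 4 with the substitution; state before step 4: [3 6 5])
4 | fire t4 | [6 6 4]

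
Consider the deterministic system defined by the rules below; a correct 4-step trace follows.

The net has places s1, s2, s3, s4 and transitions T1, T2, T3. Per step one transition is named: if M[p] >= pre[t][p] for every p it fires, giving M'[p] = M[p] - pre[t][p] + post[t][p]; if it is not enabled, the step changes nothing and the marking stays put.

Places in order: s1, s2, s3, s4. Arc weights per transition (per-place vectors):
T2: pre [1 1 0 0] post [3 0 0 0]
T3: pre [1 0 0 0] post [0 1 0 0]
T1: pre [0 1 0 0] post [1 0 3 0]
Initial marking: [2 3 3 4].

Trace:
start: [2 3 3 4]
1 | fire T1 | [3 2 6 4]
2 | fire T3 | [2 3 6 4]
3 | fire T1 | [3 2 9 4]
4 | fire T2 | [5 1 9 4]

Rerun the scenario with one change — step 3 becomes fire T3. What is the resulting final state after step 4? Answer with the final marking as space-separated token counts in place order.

3 3 6 4

(re-executing from step 3 with the substitution; state before step 3: [2 3 6 4])
3 | fire T3 | [1 4 6 4]
4 | fire T2 | [3 3 6 4]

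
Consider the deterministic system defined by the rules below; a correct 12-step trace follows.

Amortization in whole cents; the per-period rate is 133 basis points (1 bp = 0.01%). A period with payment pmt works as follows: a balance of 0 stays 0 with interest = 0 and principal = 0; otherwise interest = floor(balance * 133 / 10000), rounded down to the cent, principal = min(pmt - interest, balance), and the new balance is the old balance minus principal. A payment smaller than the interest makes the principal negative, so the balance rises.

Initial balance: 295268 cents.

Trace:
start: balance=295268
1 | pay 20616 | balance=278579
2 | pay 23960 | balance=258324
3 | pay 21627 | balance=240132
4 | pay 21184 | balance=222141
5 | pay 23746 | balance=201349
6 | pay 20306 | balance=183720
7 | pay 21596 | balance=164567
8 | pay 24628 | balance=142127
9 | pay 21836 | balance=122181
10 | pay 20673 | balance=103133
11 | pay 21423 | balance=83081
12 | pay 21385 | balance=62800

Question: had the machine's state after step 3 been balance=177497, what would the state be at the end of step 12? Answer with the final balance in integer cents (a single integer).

0

state after step 3 := balance=177497
4 | pay 21184 | balance=158673
5 | pay 23746 | balance=137037
6 | pay 20306 | balance=118553
7 | pay 21596 | balance=98533
8 | pay 24628 | balance=75215
9 | pay 21836 | balance=54379
10 | pay 20673 | balance=34429
11 | pay 21423 | balance=13463
12 | pay 21385 | balance=0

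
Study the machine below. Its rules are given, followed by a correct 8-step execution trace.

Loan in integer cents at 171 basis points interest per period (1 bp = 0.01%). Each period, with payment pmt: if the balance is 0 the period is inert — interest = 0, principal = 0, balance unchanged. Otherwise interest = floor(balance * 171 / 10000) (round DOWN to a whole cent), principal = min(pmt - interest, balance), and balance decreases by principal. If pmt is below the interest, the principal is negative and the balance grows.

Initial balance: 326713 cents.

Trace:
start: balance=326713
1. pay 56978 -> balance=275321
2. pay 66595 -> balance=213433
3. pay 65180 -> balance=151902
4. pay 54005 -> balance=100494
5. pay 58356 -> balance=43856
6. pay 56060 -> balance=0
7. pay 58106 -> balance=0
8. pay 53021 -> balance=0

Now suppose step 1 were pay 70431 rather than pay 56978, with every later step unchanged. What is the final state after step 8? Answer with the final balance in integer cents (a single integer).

0

(re-executing from step 1 with the substitution; state before step 1: balance=326713)
1. pay 70431 -> balance=261868
2. pay 66595 -> balance=199750
3. pay 65180 -> balance=137985
4. pay 54005 -> balance=86339
5. pay 58356 -> balance=29459
6. pay 56060 -> balance=0
7. pay 58106 -> balance=0
8. pay 53021 -> balance=0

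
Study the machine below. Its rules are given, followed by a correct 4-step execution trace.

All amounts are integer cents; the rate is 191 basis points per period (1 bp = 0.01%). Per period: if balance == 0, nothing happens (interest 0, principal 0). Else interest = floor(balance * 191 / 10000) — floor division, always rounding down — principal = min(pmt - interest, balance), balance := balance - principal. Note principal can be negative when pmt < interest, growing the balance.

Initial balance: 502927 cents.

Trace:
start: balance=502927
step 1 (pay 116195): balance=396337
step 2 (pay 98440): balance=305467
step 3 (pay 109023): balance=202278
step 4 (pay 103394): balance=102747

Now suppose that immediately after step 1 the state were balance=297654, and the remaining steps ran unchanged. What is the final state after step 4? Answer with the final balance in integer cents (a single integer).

state after step 1 := balance=297654
step 2 (pay 98440): balance=204899
step 3 (pay 109023): balance=99789
step 4 (pay 103394): balance=0

0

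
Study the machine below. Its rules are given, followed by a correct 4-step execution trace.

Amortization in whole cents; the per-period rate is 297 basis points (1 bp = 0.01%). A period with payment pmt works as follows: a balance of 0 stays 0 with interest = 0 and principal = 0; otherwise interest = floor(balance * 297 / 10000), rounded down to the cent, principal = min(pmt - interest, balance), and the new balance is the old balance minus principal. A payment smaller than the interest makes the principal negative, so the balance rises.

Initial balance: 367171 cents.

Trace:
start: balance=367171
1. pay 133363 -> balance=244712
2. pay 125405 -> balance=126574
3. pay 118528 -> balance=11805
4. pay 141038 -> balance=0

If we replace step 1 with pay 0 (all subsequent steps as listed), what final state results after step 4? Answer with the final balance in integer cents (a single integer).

16719

(re-executing from step 1 with the substitution; state before step 1: balance=367171)
1. pay 0 -> balance=378075
2. pay 125405 -> balance=263898
3. pay 118528 -> balance=153207
4. pay 141038 -> balance=16719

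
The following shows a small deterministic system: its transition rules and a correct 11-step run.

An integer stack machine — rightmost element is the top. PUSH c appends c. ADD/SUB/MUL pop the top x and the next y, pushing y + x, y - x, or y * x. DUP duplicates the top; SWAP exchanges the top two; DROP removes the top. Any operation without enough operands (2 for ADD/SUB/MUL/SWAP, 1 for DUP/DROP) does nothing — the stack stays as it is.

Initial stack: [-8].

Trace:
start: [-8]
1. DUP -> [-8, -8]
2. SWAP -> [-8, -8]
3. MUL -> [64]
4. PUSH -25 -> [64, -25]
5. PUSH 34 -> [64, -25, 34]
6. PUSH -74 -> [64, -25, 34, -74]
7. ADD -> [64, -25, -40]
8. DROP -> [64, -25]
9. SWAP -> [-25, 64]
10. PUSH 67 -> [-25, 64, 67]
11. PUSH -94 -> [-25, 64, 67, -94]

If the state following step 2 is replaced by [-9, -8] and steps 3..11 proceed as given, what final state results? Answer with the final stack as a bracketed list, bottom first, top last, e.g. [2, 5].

state after step 2 := [-9, -8]
3. MUL -> [72]
4. PUSH -25 -> [72, -25]
5. PUSH 34 -> [72, -25, 34]
6. PUSH -74 -> [72, -25, 34, -74]
7. ADD -> [72, -25, -40]
8. DROP -> [72, -25]
9. SWAP -> [-25, 72]
10. PUSH 67 -> [-25, 72, 67]
11. PUSH -94 -> [-25, 72, 67, -94]

[-25, 72, 67, -94]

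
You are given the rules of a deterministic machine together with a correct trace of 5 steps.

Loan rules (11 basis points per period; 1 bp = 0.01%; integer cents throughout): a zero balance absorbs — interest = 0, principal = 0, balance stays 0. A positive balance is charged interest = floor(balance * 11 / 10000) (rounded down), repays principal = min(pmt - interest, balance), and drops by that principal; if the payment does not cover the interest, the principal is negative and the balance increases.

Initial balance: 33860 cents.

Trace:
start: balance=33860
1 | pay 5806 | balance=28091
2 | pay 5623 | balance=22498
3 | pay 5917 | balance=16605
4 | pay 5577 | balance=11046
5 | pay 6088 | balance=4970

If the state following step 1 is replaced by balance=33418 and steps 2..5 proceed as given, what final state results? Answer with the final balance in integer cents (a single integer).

10321

state after step 1 := balance=33418
2 | pay 5623 | balance=27831
3 | pay 5917 | balance=21944
4 | pay 5577 | balance=16391
5 | pay 6088 | balance=10321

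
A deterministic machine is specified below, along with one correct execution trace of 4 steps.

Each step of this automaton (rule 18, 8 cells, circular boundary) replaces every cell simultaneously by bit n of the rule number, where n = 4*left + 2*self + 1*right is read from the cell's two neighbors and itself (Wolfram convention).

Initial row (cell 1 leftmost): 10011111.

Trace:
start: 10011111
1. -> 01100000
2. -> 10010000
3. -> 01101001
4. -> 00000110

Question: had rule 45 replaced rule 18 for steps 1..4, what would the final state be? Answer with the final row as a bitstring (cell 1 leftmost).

10100001

(re-executing steps 1..4 under rule 45; state before step 1: 10011111)
1. -> 00010000
2. -> 11010111
3. -> 00111100
4. -> 10100001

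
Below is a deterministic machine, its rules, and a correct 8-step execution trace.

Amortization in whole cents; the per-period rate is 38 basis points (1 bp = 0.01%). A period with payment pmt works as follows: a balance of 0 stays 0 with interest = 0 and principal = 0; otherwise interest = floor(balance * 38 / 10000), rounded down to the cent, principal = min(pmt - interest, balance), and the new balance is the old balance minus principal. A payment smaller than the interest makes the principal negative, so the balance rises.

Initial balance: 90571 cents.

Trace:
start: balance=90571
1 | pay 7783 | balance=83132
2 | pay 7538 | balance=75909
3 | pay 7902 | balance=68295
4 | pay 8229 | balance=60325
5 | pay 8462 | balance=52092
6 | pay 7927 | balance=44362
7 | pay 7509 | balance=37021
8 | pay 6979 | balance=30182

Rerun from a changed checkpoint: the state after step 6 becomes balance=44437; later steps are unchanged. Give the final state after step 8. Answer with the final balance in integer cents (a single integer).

30257

state after step 6 := balance=44437
7 | pay 7509 | balance=37096
8 | pay 6979 | balance=30257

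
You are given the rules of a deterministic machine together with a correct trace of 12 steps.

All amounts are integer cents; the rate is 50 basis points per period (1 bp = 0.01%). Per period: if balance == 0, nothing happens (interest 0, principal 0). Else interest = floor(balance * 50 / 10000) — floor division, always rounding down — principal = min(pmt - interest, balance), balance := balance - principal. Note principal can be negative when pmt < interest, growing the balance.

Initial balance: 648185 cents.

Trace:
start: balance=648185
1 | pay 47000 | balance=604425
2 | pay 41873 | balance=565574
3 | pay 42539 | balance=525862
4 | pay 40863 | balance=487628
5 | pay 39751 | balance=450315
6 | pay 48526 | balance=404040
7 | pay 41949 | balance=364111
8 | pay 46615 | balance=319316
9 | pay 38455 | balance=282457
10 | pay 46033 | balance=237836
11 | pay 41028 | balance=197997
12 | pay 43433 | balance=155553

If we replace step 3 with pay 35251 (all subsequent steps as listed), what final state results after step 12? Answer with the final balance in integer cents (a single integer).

(re-executing from step 3 with the substitution; state before step 3: balance=565574)
3 | pay 35251 | balance=533150
4 | pay 40863 | balance=494952
5 | pay 39751 | balance=457675
6 | pay 48526 | balance=411437
7 | pay 41949 | balance=371545
8 | pay 46615 | balance=326787
9 | pay 38455 | balance=289965
10 | pay 46033 | balance=245381
11 | pay 41028 | balance=205579
12 | pay 43433 | balance=163173

163173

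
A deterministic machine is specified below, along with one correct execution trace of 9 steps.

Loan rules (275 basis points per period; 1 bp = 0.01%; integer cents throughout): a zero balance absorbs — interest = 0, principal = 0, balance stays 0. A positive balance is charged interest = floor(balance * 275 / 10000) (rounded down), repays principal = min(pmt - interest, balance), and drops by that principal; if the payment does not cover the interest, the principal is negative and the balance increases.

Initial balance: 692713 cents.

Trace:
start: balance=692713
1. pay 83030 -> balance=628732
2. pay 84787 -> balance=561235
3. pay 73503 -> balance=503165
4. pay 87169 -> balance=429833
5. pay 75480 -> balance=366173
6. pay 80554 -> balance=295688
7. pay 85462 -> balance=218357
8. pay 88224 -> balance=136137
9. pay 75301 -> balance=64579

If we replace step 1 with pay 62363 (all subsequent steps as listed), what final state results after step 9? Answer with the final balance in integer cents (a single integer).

(re-executing from step 1 with the substitution; state before step 1: balance=692713)
1. pay 62363 -> balance=649399
2. pay 84787 -> balance=582470
3. pay 73503 -> balance=524984
4. pay 87169 -> balance=452252
5. pay 75480 -> balance=389208
6. pay 80554 -> balance=319357
7. pay 85462 -> balance=242677
8. pay 88224 -> balance=161126
9. pay 75301 -> balance=90255

90255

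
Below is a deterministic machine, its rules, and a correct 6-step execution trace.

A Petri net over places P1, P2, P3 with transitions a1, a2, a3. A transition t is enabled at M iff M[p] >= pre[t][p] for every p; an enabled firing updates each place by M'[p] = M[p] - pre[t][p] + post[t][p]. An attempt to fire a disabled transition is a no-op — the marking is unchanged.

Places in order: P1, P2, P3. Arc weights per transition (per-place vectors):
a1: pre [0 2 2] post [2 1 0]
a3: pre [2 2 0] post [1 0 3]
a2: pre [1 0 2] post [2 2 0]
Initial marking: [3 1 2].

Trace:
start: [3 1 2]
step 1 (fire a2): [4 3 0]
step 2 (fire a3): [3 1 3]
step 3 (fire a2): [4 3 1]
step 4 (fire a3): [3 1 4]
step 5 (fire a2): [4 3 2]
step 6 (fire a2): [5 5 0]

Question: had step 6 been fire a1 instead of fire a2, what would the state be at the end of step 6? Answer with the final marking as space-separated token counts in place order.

6 2 0

(re-executing from step 6 with the substitution; state before step 6: [4 3 2])
step 6 (fire a1): [6 2 0]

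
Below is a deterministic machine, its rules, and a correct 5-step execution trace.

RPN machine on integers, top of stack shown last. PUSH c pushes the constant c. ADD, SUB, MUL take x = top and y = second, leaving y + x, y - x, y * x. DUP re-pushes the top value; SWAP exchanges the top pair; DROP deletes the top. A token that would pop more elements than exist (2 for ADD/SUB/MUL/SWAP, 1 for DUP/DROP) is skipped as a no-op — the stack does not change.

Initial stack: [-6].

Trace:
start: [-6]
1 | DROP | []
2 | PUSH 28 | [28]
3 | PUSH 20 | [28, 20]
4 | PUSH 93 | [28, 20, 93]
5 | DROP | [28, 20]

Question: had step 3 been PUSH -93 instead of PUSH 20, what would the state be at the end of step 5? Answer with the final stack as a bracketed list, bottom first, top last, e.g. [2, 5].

[28, -93]

(re-executing from step 3 with the substitution; state before step 3: [28])
3 | PUSH -93 | [28, -93]
4 | PUSH 93 | [28, -93, 93]
5 | DROP | [28, -93]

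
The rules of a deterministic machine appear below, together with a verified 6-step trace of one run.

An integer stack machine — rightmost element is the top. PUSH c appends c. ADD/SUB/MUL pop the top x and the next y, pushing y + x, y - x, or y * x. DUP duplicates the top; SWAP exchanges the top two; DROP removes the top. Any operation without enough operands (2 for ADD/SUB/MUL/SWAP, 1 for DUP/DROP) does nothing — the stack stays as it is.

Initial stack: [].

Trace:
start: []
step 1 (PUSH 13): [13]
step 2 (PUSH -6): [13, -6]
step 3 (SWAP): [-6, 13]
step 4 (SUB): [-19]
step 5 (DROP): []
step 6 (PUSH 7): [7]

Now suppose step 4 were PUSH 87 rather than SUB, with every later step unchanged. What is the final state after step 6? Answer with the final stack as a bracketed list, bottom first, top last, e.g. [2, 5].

[-6, 13, 7]

(re-executing from step 4 with the substitution; state before step 4: [-6, 13])
step 4 (PUSH 87): [-6, 13, 87]
step 5 (DROP): [-6, 13]
step 6 (PUSH 7): [-6, 13, 7]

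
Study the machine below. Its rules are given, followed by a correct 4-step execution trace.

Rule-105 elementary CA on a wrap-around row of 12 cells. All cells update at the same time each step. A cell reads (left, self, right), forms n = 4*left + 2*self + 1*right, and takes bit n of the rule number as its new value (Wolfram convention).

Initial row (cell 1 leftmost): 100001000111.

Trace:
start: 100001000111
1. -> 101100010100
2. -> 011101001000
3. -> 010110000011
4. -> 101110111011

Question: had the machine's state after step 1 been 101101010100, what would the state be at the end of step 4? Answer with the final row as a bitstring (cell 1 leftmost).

state after step 1 := 101101010100
2. -> 011110101000
3. -> 010011010011
4. -> 100011100011

100011100011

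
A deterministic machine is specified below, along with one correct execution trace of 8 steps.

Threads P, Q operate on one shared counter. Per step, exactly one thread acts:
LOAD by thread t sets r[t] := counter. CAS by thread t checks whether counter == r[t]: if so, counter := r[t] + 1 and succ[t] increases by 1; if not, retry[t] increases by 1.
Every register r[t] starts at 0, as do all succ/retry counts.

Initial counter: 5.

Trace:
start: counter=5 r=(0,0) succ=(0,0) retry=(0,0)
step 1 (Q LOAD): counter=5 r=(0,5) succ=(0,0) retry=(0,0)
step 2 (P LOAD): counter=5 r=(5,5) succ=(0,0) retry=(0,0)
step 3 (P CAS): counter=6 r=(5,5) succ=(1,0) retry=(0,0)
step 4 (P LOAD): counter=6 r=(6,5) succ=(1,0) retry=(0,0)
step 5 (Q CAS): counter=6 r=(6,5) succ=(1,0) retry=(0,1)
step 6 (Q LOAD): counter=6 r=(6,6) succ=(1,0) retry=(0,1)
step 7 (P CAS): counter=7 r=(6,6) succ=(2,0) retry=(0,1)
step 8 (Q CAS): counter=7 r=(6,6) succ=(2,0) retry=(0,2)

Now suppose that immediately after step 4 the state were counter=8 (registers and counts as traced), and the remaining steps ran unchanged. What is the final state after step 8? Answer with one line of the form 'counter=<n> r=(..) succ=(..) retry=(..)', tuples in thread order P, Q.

counter=9 r=(6,8) succ=(1,1) retry=(1,1)

state after step 4 := counter=8 r=(6,5) succ=(1,0) retry=(0,0)
step 5 (Q CAS): counter=8 r=(6,5) succ=(1,0) retry=(0,1)
step 6 (Q LOAD): counter=8 r=(6,8) succ=(1,0) retry=(0,1)
step 7 (P CAS): counter=8 r=(6,8) succ=(1,0) retry=(1,1)
step 8 (Q CAS): counter=9 r=(6,8) succ=(1,1) retry=(1,1)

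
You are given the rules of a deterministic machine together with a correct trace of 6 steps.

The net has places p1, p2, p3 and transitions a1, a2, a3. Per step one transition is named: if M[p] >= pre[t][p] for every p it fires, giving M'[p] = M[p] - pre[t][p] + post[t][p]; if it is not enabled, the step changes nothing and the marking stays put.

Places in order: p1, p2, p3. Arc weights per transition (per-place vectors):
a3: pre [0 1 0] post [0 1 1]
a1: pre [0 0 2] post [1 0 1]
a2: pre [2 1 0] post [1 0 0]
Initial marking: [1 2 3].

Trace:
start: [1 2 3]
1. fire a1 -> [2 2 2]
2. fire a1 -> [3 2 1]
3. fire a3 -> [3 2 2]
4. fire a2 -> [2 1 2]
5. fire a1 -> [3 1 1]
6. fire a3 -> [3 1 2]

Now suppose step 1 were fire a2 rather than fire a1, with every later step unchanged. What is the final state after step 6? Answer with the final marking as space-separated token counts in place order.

2 1 3

(re-executing from step 1 with the substitution; state before step 1: [1 2 3])
1. fire a2 -> [1 2 3]
2. fire a1 -> [2 2 2]
3. fire a3 -> [2 2 3]
4. fire a2 -> [1 1 3]
5. fire a1 -> [2 1 2]
6. fire a3 -> [2 1 3]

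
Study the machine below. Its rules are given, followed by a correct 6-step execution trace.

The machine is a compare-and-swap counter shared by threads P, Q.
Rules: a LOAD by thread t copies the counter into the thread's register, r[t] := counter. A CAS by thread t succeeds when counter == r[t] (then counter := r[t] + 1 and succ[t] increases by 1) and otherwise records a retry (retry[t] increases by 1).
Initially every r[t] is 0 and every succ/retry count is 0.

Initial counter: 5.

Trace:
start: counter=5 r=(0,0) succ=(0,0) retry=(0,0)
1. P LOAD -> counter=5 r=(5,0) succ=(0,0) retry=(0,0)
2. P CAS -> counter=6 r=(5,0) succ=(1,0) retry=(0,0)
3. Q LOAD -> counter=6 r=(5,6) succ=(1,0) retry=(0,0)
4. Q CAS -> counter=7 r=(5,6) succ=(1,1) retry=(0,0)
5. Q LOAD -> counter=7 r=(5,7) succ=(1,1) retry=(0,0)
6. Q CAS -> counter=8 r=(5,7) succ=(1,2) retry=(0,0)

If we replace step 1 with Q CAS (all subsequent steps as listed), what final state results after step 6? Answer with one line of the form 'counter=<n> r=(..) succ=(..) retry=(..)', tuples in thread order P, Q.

(re-executing from step 1 with the substitution; state before step 1: counter=5 r=(0,0) succ=(0,0) retry=(0,0))
1. Q CAS -> counter=5 r=(0,0) succ=(0,0) retry=(0,1)
2. P CAS -> counter=5 r=(0,0) succ=(0,0) retry=(1,1)
3. Q LOAD -> counter=5 r=(0,5) succ=(0,0) retry=(1,1)
4. Q CAS -> counter=6 r=(0,5) succ=(0,1) retry=(1,1)
5. Q LOAD -> counter=6 r=(0,6) succ=(0,1) retry=(1,1)
6. Q CAS -> counter=7 r=(0,6) succ=(0,2) retry=(1,1)

counter=7 r=(0,6) succ=(0,2) retry=(1,1)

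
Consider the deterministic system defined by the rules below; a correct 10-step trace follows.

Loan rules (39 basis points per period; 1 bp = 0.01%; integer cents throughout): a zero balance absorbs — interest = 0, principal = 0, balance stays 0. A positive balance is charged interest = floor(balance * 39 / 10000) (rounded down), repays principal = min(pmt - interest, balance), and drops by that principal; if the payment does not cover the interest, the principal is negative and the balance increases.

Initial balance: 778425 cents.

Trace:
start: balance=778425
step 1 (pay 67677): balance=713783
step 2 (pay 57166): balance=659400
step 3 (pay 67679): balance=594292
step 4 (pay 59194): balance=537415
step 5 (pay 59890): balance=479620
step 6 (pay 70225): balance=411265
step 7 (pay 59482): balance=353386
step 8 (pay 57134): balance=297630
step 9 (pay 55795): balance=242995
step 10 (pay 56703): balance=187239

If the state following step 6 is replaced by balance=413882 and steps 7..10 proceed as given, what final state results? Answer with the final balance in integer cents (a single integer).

state after step 6 := balance=413882
step 7 (pay 59482): balance=356014
step 8 (pay 57134): balance=300268
step 9 (pay 55795): balance=245644
step 10 (pay 56703): balance=189899

189899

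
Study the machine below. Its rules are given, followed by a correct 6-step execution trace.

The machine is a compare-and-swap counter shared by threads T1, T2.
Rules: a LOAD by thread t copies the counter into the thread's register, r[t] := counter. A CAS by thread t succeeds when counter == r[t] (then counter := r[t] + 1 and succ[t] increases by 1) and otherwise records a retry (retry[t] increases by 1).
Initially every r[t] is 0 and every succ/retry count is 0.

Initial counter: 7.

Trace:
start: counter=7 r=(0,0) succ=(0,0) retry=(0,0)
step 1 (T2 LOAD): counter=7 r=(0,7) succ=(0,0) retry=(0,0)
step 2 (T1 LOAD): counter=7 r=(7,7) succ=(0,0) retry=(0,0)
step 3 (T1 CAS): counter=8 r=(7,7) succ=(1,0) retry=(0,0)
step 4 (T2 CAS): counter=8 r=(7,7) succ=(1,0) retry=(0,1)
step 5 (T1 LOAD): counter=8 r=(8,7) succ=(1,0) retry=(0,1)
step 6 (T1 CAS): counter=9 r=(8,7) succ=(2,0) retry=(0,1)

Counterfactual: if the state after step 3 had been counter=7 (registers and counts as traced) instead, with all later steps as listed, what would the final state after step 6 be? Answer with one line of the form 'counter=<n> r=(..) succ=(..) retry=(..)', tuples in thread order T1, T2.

counter=9 r=(8,7) succ=(2,1) retry=(0,0)

state after step 3 := counter=7 r=(7,7) succ=(1,0) retry=(0,0)
step 4 (T2 CAS): counter=8 r=(7,7) succ=(1,1) retry=(0,0)
step 5 (T1 LOAD): counter=8 r=(8,7) succ=(1,1) retry=(0,0)
step 6 (T1 CAS): counter=9 r=(8,7) succ=(2,1) retry=(0,0)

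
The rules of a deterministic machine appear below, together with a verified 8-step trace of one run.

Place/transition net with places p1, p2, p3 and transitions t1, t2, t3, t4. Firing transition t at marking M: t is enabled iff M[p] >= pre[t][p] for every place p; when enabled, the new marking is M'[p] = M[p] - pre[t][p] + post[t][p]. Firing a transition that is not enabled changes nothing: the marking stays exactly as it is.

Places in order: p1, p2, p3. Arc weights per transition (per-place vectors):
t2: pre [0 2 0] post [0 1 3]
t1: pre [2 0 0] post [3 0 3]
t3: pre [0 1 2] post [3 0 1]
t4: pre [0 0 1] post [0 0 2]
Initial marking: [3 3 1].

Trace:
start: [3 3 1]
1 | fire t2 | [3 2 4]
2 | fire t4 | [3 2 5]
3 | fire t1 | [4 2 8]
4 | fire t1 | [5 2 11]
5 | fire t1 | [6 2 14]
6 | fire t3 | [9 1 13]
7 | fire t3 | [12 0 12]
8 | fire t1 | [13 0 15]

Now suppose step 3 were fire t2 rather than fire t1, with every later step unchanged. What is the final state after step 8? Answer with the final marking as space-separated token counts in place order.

(re-executing from step 3 with the substitution; state before step 3: [3 2 5])
3 | fire t2 | [3 1 8]
4 | fire t1 | [4 1 11]
5 | fire t1 | [5 1 14]
6 | fire t3 | [8 0 13]
7 | fire t3 | [8 0 13]
8 | fire t1 | [9 0 16]

9 0 16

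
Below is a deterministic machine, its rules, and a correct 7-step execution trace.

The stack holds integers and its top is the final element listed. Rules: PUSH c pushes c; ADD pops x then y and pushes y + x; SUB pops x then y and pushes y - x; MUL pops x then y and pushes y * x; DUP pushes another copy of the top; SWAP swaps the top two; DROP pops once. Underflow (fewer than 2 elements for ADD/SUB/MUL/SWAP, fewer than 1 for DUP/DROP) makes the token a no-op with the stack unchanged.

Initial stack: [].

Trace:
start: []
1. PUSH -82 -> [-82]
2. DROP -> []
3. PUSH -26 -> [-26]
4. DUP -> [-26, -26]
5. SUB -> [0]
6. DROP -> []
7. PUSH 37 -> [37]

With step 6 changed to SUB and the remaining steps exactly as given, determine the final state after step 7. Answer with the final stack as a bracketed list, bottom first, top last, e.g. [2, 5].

[0, 37]

(re-executing from step 6 with the substitution; state before step 6: [0])
6. SUB -> [0]
7. PUSH 37 -> [0, 37]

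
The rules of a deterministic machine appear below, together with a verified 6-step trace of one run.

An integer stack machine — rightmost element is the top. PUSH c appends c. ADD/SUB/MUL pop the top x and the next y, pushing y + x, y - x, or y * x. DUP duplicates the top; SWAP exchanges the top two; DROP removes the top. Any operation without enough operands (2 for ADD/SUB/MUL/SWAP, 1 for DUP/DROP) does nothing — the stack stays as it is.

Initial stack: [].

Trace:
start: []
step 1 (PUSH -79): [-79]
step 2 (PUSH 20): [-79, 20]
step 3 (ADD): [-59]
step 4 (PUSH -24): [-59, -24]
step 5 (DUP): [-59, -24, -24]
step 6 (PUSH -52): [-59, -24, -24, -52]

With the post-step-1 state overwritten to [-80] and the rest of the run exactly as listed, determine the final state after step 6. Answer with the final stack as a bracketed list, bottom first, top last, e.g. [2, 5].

[-60, -24, -24, -52]

state after step 1 := [-80]
step 2 (PUSH 20): [-80, 20]
step 3 (ADD): [-60]
step 4 (PUSH -24): [-60, -24]
step 5 (DUP): [-60, -24, -24]
step 6 (PUSH -52): [-60, -24, -24, -52]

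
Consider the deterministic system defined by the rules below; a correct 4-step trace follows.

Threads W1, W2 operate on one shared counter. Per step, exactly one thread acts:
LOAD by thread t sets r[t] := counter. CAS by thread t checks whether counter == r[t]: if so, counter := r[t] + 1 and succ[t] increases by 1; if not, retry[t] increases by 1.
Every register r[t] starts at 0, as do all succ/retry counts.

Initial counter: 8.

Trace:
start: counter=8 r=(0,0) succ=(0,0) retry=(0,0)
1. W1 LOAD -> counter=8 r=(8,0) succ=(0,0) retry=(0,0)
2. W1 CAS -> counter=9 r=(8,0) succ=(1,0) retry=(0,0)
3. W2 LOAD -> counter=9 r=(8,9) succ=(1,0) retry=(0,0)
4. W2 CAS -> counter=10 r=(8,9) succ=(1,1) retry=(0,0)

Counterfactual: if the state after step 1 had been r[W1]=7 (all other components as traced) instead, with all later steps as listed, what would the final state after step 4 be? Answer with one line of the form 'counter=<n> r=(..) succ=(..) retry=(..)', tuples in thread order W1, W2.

counter=9 r=(7,8) succ=(0,1) retry=(1,0)

state after step 1 := counter=8 r=(7,0) succ=(0,0) retry=(0,0)
2. W1 CAS -> counter=8 r=(7,0) succ=(0,0) retry=(1,0)
3. W2 LOAD -> counter=8 r=(7,8) succ=(0,0) retry=(1,0)
4. W2 CAS -> counter=9 r=(7,8) succ=(0,1) retry=(1,0)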